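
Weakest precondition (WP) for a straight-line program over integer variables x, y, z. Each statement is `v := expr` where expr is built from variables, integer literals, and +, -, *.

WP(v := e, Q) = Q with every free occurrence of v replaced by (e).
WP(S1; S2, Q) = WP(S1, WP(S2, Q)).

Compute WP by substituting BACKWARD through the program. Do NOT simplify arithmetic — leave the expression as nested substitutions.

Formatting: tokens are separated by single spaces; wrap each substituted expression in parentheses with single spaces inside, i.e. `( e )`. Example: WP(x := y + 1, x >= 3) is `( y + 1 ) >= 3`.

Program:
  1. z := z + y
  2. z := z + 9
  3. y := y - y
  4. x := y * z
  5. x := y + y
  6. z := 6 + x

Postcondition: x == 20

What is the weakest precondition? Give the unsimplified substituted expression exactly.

Answer: ( ( y - y ) + ( y - y ) ) == 20

Derivation:
post: x == 20
stmt 6: z := 6 + x  -- replace 0 occurrence(s) of z with (6 + x)
  => x == 20
stmt 5: x := y + y  -- replace 1 occurrence(s) of x with (y + y)
  => ( y + y ) == 20
stmt 4: x := y * z  -- replace 0 occurrence(s) of x with (y * z)
  => ( y + y ) == 20
stmt 3: y := y - y  -- replace 2 occurrence(s) of y with (y - y)
  => ( ( y - y ) + ( y - y ) ) == 20
stmt 2: z := z + 9  -- replace 0 occurrence(s) of z with (z + 9)
  => ( ( y - y ) + ( y - y ) ) == 20
stmt 1: z := z + y  -- replace 0 occurrence(s) of z with (z + y)
  => ( ( y - y ) + ( y - y ) ) == 20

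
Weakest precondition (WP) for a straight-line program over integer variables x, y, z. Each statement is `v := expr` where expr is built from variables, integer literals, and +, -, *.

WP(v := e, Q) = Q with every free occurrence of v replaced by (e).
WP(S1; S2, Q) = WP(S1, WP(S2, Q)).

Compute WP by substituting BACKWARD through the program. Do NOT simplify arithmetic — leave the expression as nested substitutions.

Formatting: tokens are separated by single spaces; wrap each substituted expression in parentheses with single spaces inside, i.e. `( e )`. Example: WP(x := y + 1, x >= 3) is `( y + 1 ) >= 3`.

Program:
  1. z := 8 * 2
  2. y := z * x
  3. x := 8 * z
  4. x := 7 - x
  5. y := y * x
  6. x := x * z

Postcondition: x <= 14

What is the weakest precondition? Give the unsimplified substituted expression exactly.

post: x <= 14
stmt 6: x := x * z  -- replace 1 occurrence(s) of x with (x * z)
  => ( x * z ) <= 14
stmt 5: y := y * x  -- replace 0 occurrence(s) of y with (y * x)
  => ( x * z ) <= 14
stmt 4: x := 7 - x  -- replace 1 occurrence(s) of x with (7 - x)
  => ( ( 7 - x ) * z ) <= 14
stmt 3: x := 8 * z  -- replace 1 occurrence(s) of x with (8 * z)
  => ( ( 7 - ( 8 * z ) ) * z ) <= 14
stmt 2: y := z * x  -- replace 0 occurrence(s) of y with (z * x)
  => ( ( 7 - ( 8 * z ) ) * z ) <= 14
stmt 1: z := 8 * 2  -- replace 2 occurrence(s) of z with (8 * 2)
  => ( ( 7 - ( 8 * ( 8 * 2 ) ) ) * ( 8 * 2 ) ) <= 14

Answer: ( ( 7 - ( 8 * ( 8 * 2 ) ) ) * ( 8 * 2 ) ) <= 14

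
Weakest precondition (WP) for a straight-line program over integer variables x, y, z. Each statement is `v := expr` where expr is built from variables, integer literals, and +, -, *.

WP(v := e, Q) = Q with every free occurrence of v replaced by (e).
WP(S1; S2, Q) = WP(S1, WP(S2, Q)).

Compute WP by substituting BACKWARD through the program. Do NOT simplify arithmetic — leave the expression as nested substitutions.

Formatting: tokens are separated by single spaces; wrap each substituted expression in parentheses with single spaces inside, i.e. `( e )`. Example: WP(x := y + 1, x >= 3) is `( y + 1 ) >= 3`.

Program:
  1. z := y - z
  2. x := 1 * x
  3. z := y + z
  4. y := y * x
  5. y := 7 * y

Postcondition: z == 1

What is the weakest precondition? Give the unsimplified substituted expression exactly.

post: z == 1
stmt 5: y := 7 * y  -- replace 0 occurrence(s) of y with (7 * y)
  => z == 1
stmt 4: y := y * x  -- replace 0 occurrence(s) of y with (y * x)
  => z == 1
stmt 3: z := y + z  -- replace 1 occurrence(s) of z with (y + z)
  => ( y + z ) == 1
stmt 2: x := 1 * x  -- replace 0 occurrence(s) of x with (1 * x)
  => ( y + z ) == 1
stmt 1: z := y - z  -- replace 1 occurrence(s) of z with (y - z)
  => ( y + ( y - z ) ) == 1

Answer: ( y + ( y - z ) ) == 1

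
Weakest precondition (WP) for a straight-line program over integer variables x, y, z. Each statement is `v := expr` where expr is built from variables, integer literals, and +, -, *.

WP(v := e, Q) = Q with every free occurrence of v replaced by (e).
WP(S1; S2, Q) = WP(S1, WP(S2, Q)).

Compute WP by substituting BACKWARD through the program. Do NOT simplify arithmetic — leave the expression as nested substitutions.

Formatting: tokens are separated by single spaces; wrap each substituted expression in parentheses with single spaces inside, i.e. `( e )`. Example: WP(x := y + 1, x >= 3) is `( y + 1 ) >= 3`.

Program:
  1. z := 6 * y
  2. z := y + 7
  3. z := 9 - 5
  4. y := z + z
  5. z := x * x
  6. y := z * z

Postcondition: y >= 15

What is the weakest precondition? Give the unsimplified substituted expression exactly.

Answer: ( ( x * x ) * ( x * x ) ) >= 15

Derivation:
post: y >= 15
stmt 6: y := z * z  -- replace 1 occurrence(s) of y with (z * z)
  => ( z * z ) >= 15
stmt 5: z := x * x  -- replace 2 occurrence(s) of z with (x * x)
  => ( ( x * x ) * ( x * x ) ) >= 15
stmt 4: y := z + z  -- replace 0 occurrence(s) of y with (z + z)
  => ( ( x * x ) * ( x * x ) ) >= 15
stmt 3: z := 9 - 5  -- replace 0 occurrence(s) of z with (9 - 5)
  => ( ( x * x ) * ( x * x ) ) >= 15
stmt 2: z := y + 7  -- replace 0 occurrence(s) of z with (y + 7)
  => ( ( x * x ) * ( x * x ) ) >= 15
stmt 1: z := 6 * y  -- replace 0 occurrence(s) of z with (6 * y)
  => ( ( x * x ) * ( x * x ) ) >= 15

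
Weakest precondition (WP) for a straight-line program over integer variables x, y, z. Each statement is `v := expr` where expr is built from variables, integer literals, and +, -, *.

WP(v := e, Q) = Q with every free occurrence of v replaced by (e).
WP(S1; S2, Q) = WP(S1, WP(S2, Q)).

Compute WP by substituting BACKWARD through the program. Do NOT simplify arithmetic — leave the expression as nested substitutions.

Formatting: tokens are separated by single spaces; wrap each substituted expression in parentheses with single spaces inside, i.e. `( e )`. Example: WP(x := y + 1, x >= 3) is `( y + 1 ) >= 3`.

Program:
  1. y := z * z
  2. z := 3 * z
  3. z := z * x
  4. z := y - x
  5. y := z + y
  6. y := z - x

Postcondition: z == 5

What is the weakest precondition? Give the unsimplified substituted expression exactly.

post: z == 5
stmt 6: y := z - x  -- replace 0 occurrence(s) of y with (z - x)
  => z == 5
stmt 5: y := z + y  -- replace 0 occurrence(s) of y with (z + y)
  => z == 5
stmt 4: z := y - x  -- replace 1 occurrence(s) of z with (y - x)
  => ( y - x ) == 5
stmt 3: z := z * x  -- replace 0 occurrence(s) of z with (z * x)
  => ( y - x ) == 5
stmt 2: z := 3 * z  -- replace 0 occurrence(s) of z with (3 * z)
  => ( y - x ) == 5
stmt 1: y := z * z  -- replace 1 occurrence(s) of y with (z * z)
  => ( ( z * z ) - x ) == 5

Answer: ( ( z * z ) - x ) == 5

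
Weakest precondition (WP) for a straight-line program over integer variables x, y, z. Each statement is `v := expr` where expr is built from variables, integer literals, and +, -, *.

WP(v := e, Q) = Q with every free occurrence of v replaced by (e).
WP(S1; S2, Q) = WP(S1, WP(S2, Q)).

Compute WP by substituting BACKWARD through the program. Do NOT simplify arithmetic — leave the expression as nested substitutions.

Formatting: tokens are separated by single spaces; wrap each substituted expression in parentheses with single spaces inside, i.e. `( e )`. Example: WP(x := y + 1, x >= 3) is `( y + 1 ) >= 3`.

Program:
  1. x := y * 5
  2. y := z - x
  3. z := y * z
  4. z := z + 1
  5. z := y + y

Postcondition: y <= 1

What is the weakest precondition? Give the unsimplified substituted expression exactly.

post: y <= 1
stmt 5: z := y + y  -- replace 0 occurrence(s) of z with (y + y)
  => y <= 1
stmt 4: z := z + 1  -- replace 0 occurrence(s) of z with (z + 1)
  => y <= 1
stmt 3: z := y * z  -- replace 0 occurrence(s) of z with (y * z)
  => y <= 1
stmt 2: y := z - x  -- replace 1 occurrence(s) of y with (z - x)
  => ( z - x ) <= 1
stmt 1: x := y * 5  -- replace 1 occurrence(s) of x with (y * 5)
  => ( z - ( y * 5 ) ) <= 1

Answer: ( z - ( y * 5 ) ) <= 1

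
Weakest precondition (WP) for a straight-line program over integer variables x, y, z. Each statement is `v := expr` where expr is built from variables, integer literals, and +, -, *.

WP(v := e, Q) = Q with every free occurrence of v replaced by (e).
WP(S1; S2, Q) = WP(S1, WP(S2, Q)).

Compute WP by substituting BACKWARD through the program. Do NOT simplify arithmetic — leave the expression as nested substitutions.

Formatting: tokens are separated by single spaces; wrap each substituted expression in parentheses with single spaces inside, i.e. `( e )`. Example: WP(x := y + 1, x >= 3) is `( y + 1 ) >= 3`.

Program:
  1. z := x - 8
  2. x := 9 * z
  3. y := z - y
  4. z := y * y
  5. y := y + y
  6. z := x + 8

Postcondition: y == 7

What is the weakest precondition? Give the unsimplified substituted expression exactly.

Answer: ( ( ( x - 8 ) - y ) + ( ( x - 8 ) - y ) ) == 7

Derivation:
post: y == 7
stmt 6: z := x + 8  -- replace 0 occurrence(s) of z with (x + 8)
  => y == 7
stmt 5: y := y + y  -- replace 1 occurrence(s) of y with (y + y)
  => ( y + y ) == 7
stmt 4: z := y * y  -- replace 0 occurrence(s) of z with (y * y)
  => ( y + y ) == 7
stmt 3: y := z - y  -- replace 2 occurrence(s) of y with (z - y)
  => ( ( z - y ) + ( z - y ) ) == 7
stmt 2: x := 9 * z  -- replace 0 occurrence(s) of x with (9 * z)
  => ( ( z - y ) + ( z - y ) ) == 7
stmt 1: z := x - 8  -- replace 2 occurrence(s) of z with (x - 8)
  => ( ( ( x - 8 ) - y ) + ( ( x - 8 ) - y ) ) == 7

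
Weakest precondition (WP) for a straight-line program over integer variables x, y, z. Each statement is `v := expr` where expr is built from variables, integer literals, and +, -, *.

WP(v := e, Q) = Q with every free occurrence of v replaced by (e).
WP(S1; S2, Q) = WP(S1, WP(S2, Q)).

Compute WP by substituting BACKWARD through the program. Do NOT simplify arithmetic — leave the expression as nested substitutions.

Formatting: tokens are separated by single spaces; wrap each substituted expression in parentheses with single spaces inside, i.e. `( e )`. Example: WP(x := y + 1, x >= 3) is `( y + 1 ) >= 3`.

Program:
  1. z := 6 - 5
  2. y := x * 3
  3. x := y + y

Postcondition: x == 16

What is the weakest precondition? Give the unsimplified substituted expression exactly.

Answer: ( ( x * 3 ) + ( x * 3 ) ) == 16

Derivation:
post: x == 16
stmt 3: x := y + y  -- replace 1 occurrence(s) of x with (y + y)
  => ( y + y ) == 16
stmt 2: y := x * 3  -- replace 2 occurrence(s) of y with (x * 3)
  => ( ( x * 3 ) + ( x * 3 ) ) == 16
stmt 1: z := 6 - 5  -- replace 0 occurrence(s) of z with (6 - 5)
  => ( ( x * 3 ) + ( x * 3 ) ) == 16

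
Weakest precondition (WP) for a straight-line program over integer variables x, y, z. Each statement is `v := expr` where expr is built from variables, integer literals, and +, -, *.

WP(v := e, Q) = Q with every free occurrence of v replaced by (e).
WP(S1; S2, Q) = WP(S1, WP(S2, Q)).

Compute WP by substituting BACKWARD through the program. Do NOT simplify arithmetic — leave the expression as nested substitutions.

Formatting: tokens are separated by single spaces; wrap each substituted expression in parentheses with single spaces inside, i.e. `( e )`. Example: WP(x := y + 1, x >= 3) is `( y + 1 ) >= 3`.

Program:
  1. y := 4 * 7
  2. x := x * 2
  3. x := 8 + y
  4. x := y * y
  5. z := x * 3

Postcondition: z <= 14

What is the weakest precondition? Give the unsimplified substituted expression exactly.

Answer: ( ( ( 4 * 7 ) * ( 4 * 7 ) ) * 3 ) <= 14

Derivation:
post: z <= 14
stmt 5: z := x * 3  -- replace 1 occurrence(s) of z with (x * 3)
  => ( x * 3 ) <= 14
stmt 4: x := y * y  -- replace 1 occurrence(s) of x with (y * y)
  => ( ( y * y ) * 3 ) <= 14
stmt 3: x := 8 + y  -- replace 0 occurrence(s) of x with (8 + y)
  => ( ( y * y ) * 3 ) <= 14
stmt 2: x := x * 2  -- replace 0 occurrence(s) of x with (x * 2)
  => ( ( y * y ) * 3 ) <= 14
stmt 1: y := 4 * 7  -- replace 2 occurrence(s) of y with (4 * 7)
  => ( ( ( 4 * 7 ) * ( 4 * 7 ) ) * 3 ) <= 14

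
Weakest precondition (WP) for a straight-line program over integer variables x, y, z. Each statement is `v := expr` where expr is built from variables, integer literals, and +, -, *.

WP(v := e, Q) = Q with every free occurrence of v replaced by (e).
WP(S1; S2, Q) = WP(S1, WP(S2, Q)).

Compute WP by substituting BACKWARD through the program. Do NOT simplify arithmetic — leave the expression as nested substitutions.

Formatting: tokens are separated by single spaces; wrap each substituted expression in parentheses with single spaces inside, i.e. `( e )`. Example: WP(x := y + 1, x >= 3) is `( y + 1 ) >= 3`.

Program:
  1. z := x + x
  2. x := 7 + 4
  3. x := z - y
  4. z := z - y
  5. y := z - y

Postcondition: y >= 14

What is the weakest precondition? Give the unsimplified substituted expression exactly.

Answer: ( ( ( x + x ) - y ) - y ) >= 14

Derivation:
post: y >= 14
stmt 5: y := z - y  -- replace 1 occurrence(s) of y with (z - y)
  => ( z - y ) >= 14
stmt 4: z := z - y  -- replace 1 occurrence(s) of z with (z - y)
  => ( ( z - y ) - y ) >= 14
stmt 3: x := z - y  -- replace 0 occurrence(s) of x with (z - y)
  => ( ( z - y ) - y ) >= 14
stmt 2: x := 7 + 4  -- replace 0 occurrence(s) of x with (7 + 4)
  => ( ( z - y ) - y ) >= 14
stmt 1: z := x + x  -- replace 1 occurrence(s) of z with (x + x)
  => ( ( ( x + x ) - y ) - y ) >= 14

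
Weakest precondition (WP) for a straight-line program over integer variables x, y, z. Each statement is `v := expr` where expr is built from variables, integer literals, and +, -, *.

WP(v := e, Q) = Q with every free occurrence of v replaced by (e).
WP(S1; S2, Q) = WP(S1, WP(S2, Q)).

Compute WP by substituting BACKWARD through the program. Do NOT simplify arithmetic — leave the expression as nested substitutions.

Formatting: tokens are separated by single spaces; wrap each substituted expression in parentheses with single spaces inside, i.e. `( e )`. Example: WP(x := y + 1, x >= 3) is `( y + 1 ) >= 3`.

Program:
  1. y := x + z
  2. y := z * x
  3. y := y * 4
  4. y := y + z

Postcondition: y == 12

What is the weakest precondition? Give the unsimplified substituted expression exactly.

post: y == 12
stmt 4: y := y + z  -- replace 1 occurrence(s) of y with (y + z)
  => ( y + z ) == 12
stmt 3: y := y * 4  -- replace 1 occurrence(s) of y with (y * 4)
  => ( ( y * 4 ) + z ) == 12
stmt 2: y := z * x  -- replace 1 occurrence(s) of y with (z * x)
  => ( ( ( z * x ) * 4 ) + z ) == 12
stmt 1: y := x + z  -- replace 0 occurrence(s) of y with (x + z)
  => ( ( ( z * x ) * 4 ) + z ) == 12

Answer: ( ( ( z * x ) * 4 ) + z ) == 12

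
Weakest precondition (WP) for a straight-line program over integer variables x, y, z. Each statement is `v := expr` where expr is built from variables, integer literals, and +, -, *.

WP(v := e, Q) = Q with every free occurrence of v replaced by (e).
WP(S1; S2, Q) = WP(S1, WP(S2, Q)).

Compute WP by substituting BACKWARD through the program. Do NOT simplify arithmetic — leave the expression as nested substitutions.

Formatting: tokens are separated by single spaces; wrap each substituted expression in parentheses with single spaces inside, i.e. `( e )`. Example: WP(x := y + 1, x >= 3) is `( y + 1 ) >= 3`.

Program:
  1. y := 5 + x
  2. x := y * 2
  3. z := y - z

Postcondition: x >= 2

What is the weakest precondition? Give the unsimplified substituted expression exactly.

post: x >= 2
stmt 3: z := y - z  -- replace 0 occurrence(s) of z with (y - z)
  => x >= 2
stmt 2: x := y * 2  -- replace 1 occurrence(s) of x with (y * 2)
  => ( y * 2 ) >= 2
stmt 1: y := 5 + x  -- replace 1 occurrence(s) of y with (5 + x)
  => ( ( 5 + x ) * 2 ) >= 2

Answer: ( ( 5 + x ) * 2 ) >= 2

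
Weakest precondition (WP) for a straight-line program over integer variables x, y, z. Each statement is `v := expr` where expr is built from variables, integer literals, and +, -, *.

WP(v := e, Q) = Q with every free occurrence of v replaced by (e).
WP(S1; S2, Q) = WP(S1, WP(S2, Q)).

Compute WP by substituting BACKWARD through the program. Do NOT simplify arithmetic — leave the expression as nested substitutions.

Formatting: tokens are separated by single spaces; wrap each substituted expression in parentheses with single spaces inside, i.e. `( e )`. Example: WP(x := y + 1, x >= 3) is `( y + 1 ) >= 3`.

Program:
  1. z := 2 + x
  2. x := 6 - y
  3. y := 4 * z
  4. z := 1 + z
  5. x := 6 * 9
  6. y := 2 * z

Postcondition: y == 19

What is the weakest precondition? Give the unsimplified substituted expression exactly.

Answer: ( 2 * ( 1 + ( 2 + x ) ) ) == 19

Derivation:
post: y == 19
stmt 6: y := 2 * z  -- replace 1 occurrence(s) of y with (2 * z)
  => ( 2 * z ) == 19
stmt 5: x := 6 * 9  -- replace 0 occurrence(s) of x with (6 * 9)
  => ( 2 * z ) == 19
stmt 4: z := 1 + z  -- replace 1 occurrence(s) of z with (1 + z)
  => ( 2 * ( 1 + z ) ) == 19
stmt 3: y := 4 * z  -- replace 0 occurrence(s) of y with (4 * z)
  => ( 2 * ( 1 + z ) ) == 19
stmt 2: x := 6 - y  -- replace 0 occurrence(s) of x with (6 - y)
  => ( 2 * ( 1 + z ) ) == 19
stmt 1: z := 2 + x  -- replace 1 occurrence(s) of z with (2 + x)
  => ( 2 * ( 1 + ( 2 + x ) ) ) == 19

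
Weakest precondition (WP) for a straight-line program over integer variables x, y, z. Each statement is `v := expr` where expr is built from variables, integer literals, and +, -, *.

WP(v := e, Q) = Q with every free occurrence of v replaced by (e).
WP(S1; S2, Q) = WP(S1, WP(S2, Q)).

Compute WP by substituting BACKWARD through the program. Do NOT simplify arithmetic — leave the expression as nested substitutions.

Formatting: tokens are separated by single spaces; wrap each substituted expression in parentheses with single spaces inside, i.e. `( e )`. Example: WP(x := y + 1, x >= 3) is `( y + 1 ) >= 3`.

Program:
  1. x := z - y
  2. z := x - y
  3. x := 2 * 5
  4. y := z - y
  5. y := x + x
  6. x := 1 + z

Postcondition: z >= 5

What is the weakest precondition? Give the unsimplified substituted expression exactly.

post: z >= 5
stmt 6: x := 1 + z  -- replace 0 occurrence(s) of x with (1 + z)
  => z >= 5
stmt 5: y := x + x  -- replace 0 occurrence(s) of y with (x + x)
  => z >= 5
stmt 4: y := z - y  -- replace 0 occurrence(s) of y with (z - y)
  => z >= 5
stmt 3: x := 2 * 5  -- replace 0 occurrence(s) of x with (2 * 5)
  => z >= 5
stmt 2: z := x - y  -- replace 1 occurrence(s) of z with (x - y)
  => ( x - y ) >= 5
stmt 1: x := z - y  -- replace 1 occurrence(s) of x with (z - y)
  => ( ( z - y ) - y ) >= 5

Answer: ( ( z - y ) - y ) >= 5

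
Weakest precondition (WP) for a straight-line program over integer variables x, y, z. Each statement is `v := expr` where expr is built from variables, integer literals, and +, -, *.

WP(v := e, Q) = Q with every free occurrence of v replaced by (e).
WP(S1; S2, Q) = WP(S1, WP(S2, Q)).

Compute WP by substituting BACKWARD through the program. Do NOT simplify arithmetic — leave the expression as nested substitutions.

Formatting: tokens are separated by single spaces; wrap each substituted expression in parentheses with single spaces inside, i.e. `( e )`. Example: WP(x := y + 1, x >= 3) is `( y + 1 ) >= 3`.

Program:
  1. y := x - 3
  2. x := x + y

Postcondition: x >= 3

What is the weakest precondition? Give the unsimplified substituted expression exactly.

post: x >= 3
stmt 2: x := x + y  -- replace 1 occurrence(s) of x with (x + y)
  => ( x + y ) >= 3
stmt 1: y := x - 3  -- replace 1 occurrence(s) of y with (x - 3)
  => ( x + ( x - 3 ) ) >= 3

Answer: ( x + ( x - 3 ) ) >= 3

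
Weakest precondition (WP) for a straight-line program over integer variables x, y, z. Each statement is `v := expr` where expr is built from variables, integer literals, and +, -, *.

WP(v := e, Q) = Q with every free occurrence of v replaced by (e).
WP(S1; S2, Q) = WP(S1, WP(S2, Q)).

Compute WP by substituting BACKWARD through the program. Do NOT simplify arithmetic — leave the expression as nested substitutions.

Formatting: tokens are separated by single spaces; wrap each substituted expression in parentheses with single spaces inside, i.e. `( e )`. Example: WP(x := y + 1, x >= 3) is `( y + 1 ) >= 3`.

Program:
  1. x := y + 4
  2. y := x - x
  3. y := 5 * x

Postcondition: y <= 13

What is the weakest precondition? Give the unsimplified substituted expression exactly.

post: y <= 13
stmt 3: y := 5 * x  -- replace 1 occurrence(s) of y with (5 * x)
  => ( 5 * x ) <= 13
stmt 2: y := x - x  -- replace 0 occurrence(s) of y with (x - x)
  => ( 5 * x ) <= 13
stmt 1: x := y + 4  -- replace 1 occurrence(s) of x with (y + 4)
  => ( 5 * ( y + 4 ) ) <= 13

Answer: ( 5 * ( y + 4 ) ) <= 13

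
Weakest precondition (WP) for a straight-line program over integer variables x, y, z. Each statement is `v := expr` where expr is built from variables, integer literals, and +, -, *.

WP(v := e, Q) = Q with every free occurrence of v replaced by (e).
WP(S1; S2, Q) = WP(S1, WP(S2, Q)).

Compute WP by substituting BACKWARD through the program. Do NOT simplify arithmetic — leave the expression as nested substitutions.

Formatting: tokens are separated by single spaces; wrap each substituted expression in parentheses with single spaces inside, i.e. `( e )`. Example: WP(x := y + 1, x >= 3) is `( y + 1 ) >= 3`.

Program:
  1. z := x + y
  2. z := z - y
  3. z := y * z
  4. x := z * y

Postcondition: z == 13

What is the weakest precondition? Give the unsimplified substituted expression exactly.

Answer: ( y * ( ( x + y ) - y ) ) == 13

Derivation:
post: z == 13
stmt 4: x := z * y  -- replace 0 occurrence(s) of x with (z * y)
  => z == 13
stmt 3: z := y * z  -- replace 1 occurrence(s) of z with (y * z)
  => ( y * z ) == 13
stmt 2: z := z - y  -- replace 1 occurrence(s) of z with (z - y)
  => ( y * ( z - y ) ) == 13
stmt 1: z := x + y  -- replace 1 occurrence(s) of z with (x + y)
  => ( y * ( ( x + y ) - y ) ) == 13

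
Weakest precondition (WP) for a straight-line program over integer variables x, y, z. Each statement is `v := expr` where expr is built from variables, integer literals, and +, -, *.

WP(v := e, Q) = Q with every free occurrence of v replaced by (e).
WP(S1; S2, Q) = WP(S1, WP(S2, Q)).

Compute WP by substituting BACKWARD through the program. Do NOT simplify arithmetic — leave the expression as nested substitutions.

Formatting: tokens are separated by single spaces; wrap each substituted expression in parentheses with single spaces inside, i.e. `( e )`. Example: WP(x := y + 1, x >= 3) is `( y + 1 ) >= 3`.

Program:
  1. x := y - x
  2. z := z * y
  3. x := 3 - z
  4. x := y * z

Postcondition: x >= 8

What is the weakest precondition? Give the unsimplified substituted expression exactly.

post: x >= 8
stmt 4: x := y * z  -- replace 1 occurrence(s) of x with (y * z)
  => ( y * z ) >= 8
stmt 3: x := 3 - z  -- replace 0 occurrence(s) of x with (3 - z)
  => ( y * z ) >= 8
stmt 2: z := z * y  -- replace 1 occurrence(s) of z with (z * y)
  => ( y * ( z * y ) ) >= 8
stmt 1: x := y - x  -- replace 0 occurrence(s) of x with (y - x)
  => ( y * ( z * y ) ) >= 8

Answer: ( y * ( z * y ) ) >= 8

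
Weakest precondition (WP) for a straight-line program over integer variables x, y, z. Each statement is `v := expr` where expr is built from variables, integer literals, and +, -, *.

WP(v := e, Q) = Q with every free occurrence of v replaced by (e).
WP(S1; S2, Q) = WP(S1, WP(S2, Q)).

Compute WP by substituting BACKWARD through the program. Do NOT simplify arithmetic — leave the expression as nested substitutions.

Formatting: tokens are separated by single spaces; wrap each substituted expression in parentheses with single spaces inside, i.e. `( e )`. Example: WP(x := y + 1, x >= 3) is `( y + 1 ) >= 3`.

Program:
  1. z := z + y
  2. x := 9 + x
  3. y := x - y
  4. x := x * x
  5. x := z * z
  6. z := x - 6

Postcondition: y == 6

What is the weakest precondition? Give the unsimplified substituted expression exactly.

Answer: ( ( 9 + x ) - y ) == 6

Derivation:
post: y == 6
stmt 6: z := x - 6  -- replace 0 occurrence(s) of z with (x - 6)
  => y == 6
stmt 5: x := z * z  -- replace 0 occurrence(s) of x with (z * z)
  => y == 6
stmt 4: x := x * x  -- replace 0 occurrence(s) of x with (x * x)
  => y == 6
stmt 3: y := x - y  -- replace 1 occurrence(s) of y with (x - y)
  => ( x - y ) == 6
stmt 2: x := 9 + x  -- replace 1 occurrence(s) of x with (9 + x)
  => ( ( 9 + x ) - y ) == 6
stmt 1: z := z + y  -- replace 0 occurrence(s) of z with (z + y)
  => ( ( 9 + x ) - y ) == 6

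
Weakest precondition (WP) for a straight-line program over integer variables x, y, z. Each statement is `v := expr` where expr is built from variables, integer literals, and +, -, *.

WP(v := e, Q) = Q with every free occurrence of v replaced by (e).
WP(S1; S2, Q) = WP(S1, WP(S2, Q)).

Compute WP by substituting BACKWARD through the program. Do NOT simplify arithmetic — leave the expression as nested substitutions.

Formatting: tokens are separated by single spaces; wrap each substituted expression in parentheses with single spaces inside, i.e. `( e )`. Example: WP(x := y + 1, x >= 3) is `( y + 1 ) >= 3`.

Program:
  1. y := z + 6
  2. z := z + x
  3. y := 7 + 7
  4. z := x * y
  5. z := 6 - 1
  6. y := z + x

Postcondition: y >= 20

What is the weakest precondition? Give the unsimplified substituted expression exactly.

post: y >= 20
stmt 6: y := z + x  -- replace 1 occurrence(s) of y with (z + x)
  => ( z + x ) >= 20
stmt 5: z := 6 - 1  -- replace 1 occurrence(s) of z with (6 - 1)
  => ( ( 6 - 1 ) + x ) >= 20
stmt 4: z := x * y  -- replace 0 occurrence(s) of z with (x * y)
  => ( ( 6 - 1 ) + x ) >= 20
stmt 3: y := 7 + 7  -- replace 0 occurrence(s) of y with (7 + 7)
  => ( ( 6 - 1 ) + x ) >= 20
stmt 2: z := z + x  -- replace 0 occurrence(s) of z with (z + x)
  => ( ( 6 - 1 ) + x ) >= 20
stmt 1: y := z + 6  -- replace 0 occurrence(s) of y with (z + 6)
  => ( ( 6 - 1 ) + x ) >= 20

Answer: ( ( 6 - 1 ) + x ) >= 20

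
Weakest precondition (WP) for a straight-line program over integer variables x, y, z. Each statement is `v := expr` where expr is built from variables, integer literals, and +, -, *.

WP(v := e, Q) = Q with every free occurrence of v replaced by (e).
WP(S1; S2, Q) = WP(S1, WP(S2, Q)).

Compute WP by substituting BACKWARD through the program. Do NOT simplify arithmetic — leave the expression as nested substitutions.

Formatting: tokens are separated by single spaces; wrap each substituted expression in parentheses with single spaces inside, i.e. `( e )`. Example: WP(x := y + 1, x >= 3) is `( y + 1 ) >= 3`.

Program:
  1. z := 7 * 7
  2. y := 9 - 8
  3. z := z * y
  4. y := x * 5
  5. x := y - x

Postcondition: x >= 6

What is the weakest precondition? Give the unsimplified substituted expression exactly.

post: x >= 6
stmt 5: x := y - x  -- replace 1 occurrence(s) of x with (y - x)
  => ( y - x ) >= 6
stmt 4: y := x * 5  -- replace 1 occurrence(s) of y with (x * 5)
  => ( ( x * 5 ) - x ) >= 6
stmt 3: z := z * y  -- replace 0 occurrence(s) of z with (z * y)
  => ( ( x * 5 ) - x ) >= 6
stmt 2: y := 9 - 8  -- replace 0 occurrence(s) of y with (9 - 8)
  => ( ( x * 5 ) - x ) >= 6
stmt 1: z := 7 * 7  -- replace 0 occurrence(s) of z with (7 * 7)
  => ( ( x * 5 ) - x ) >= 6

Answer: ( ( x * 5 ) - x ) >= 6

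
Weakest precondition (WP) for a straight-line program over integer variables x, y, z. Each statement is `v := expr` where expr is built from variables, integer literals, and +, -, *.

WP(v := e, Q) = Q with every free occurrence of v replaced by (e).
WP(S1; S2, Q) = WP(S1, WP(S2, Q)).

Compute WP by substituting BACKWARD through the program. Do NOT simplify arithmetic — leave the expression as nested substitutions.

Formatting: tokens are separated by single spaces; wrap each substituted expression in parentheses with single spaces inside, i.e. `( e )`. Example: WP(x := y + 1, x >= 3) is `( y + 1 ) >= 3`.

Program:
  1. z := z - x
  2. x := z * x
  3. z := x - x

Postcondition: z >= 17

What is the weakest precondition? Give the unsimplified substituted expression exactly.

Answer: ( ( ( z - x ) * x ) - ( ( z - x ) * x ) ) >= 17

Derivation:
post: z >= 17
stmt 3: z := x - x  -- replace 1 occurrence(s) of z with (x - x)
  => ( x - x ) >= 17
stmt 2: x := z * x  -- replace 2 occurrence(s) of x with (z * x)
  => ( ( z * x ) - ( z * x ) ) >= 17
stmt 1: z := z - x  -- replace 2 occurrence(s) of z with (z - x)
  => ( ( ( z - x ) * x ) - ( ( z - x ) * x ) ) >= 17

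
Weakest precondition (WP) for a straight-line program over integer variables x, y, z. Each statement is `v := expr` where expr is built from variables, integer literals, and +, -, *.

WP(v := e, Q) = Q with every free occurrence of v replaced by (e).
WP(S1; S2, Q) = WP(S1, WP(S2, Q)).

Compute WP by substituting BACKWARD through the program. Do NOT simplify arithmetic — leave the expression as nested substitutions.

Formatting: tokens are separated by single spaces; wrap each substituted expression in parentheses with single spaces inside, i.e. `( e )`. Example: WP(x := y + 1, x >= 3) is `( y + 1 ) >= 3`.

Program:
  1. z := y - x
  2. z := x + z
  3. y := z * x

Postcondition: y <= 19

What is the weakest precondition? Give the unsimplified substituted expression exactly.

post: y <= 19
stmt 3: y := z * x  -- replace 1 occurrence(s) of y with (z * x)
  => ( z * x ) <= 19
stmt 2: z := x + z  -- replace 1 occurrence(s) of z with (x + z)
  => ( ( x + z ) * x ) <= 19
stmt 1: z := y - x  -- replace 1 occurrence(s) of z with (y - x)
  => ( ( x + ( y - x ) ) * x ) <= 19

Answer: ( ( x + ( y - x ) ) * x ) <= 19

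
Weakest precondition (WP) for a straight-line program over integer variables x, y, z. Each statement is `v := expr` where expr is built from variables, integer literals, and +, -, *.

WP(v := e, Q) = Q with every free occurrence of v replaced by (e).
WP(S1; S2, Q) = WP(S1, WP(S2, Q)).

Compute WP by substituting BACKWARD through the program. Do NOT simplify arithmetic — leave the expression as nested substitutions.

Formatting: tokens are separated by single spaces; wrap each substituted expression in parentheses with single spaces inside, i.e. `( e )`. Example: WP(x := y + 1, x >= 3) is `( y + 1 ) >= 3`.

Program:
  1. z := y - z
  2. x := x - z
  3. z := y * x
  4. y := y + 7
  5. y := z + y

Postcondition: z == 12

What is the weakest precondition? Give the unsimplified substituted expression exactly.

post: z == 12
stmt 5: y := z + y  -- replace 0 occurrence(s) of y with (z + y)
  => z == 12
stmt 4: y := y + 7  -- replace 0 occurrence(s) of y with (y + 7)
  => z == 12
stmt 3: z := y * x  -- replace 1 occurrence(s) of z with (y * x)
  => ( y * x ) == 12
stmt 2: x := x - z  -- replace 1 occurrence(s) of x with (x - z)
  => ( y * ( x - z ) ) == 12
stmt 1: z := y - z  -- replace 1 occurrence(s) of z with (y - z)
  => ( y * ( x - ( y - z ) ) ) == 12

Answer: ( y * ( x - ( y - z ) ) ) == 12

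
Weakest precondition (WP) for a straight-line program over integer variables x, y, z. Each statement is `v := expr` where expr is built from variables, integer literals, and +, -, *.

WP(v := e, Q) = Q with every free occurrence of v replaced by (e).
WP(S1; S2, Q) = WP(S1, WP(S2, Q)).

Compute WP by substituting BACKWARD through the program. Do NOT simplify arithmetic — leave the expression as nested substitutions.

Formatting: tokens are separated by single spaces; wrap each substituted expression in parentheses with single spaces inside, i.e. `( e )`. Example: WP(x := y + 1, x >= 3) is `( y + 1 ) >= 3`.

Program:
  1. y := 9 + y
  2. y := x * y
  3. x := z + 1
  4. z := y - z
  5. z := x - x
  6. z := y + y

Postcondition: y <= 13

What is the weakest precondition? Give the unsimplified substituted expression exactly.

Answer: ( x * ( 9 + y ) ) <= 13

Derivation:
post: y <= 13
stmt 6: z := y + y  -- replace 0 occurrence(s) of z with (y + y)
  => y <= 13
stmt 5: z := x - x  -- replace 0 occurrence(s) of z with (x - x)
  => y <= 13
stmt 4: z := y - z  -- replace 0 occurrence(s) of z with (y - z)
  => y <= 13
stmt 3: x := z + 1  -- replace 0 occurrence(s) of x with (z + 1)
  => y <= 13
stmt 2: y := x * y  -- replace 1 occurrence(s) of y with (x * y)
  => ( x * y ) <= 13
stmt 1: y := 9 + y  -- replace 1 occurrence(s) of y with (9 + y)
  => ( x * ( 9 + y ) ) <= 13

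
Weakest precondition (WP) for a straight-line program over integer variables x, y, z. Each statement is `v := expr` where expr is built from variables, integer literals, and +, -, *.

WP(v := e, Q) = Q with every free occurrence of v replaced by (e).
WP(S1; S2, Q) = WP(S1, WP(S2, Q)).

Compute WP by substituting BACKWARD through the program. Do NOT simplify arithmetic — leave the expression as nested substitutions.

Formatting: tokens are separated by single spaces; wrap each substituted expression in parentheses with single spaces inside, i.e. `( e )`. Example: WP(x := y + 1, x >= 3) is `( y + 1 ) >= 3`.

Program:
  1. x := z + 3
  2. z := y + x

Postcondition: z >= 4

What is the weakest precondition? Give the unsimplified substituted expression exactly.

Answer: ( y + ( z + 3 ) ) >= 4

Derivation:
post: z >= 4
stmt 2: z := y + x  -- replace 1 occurrence(s) of z with (y + x)
  => ( y + x ) >= 4
stmt 1: x := z + 3  -- replace 1 occurrence(s) of x with (z + 3)
  => ( y + ( z + 3 ) ) >= 4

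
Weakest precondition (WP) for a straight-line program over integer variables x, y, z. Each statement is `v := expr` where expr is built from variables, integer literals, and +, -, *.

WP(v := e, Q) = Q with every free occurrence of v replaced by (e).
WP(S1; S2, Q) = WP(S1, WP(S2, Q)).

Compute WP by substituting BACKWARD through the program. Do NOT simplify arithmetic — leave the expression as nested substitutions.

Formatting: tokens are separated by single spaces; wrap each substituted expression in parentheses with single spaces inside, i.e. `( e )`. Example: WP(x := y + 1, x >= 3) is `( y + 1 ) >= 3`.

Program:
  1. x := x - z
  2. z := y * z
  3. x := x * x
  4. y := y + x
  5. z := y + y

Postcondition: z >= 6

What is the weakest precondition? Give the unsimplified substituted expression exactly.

Answer: ( ( y + ( ( x - z ) * ( x - z ) ) ) + ( y + ( ( x - z ) * ( x - z ) ) ) ) >= 6

Derivation:
post: z >= 6
stmt 5: z := y + y  -- replace 1 occurrence(s) of z with (y + y)
  => ( y + y ) >= 6
stmt 4: y := y + x  -- replace 2 occurrence(s) of y with (y + x)
  => ( ( y + x ) + ( y + x ) ) >= 6
stmt 3: x := x * x  -- replace 2 occurrence(s) of x with (x * x)
  => ( ( y + ( x * x ) ) + ( y + ( x * x ) ) ) >= 6
stmt 2: z := y * z  -- replace 0 occurrence(s) of z with (y * z)
  => ( ( y + ( x * x ) ) + ( y + ( x * x ) ) ) >= 6
stmt 1: x := x - z  -- replace 4 occurrence(s) of x with (x - z)
  => ( ( y + ( ( x - z ) * ( x - z ) ) ) + ( y + ( ( x - z ) * ( x - z ) ) ) ) >= 6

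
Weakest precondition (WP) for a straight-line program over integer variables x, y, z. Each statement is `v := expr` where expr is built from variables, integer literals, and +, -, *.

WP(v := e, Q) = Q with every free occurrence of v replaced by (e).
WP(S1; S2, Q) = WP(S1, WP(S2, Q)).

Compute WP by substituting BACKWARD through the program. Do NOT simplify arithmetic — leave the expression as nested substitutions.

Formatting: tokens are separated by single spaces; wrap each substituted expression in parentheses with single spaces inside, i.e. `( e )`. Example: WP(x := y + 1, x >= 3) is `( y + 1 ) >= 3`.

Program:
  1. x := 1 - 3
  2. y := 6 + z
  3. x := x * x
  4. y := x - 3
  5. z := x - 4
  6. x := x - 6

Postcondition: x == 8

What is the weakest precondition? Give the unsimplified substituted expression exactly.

Answer: ( ( ( 1 - 3 ) * ( 1 - 3 ) ) - 6 ) == 8

Derivation:
post: x == 8
stmt 6: x := x - 6  -- replace 1 occurrence(s) of x with (x - 6)
  => ( x - 6 ) == 8
stmt 5: z := x - 4  -- replace 0 occurrence(s) of z with (x - 4)
  => ( x - 6 ) == 8
stmt 4: y := x - 3  -- replace 0 occurrence(s) of y with (x - 3)
  => ( x - 6 ) == 8
stmt 3: x := x * x  -- replace 1 occurrence(s) of x with (x * x)
  => ( ( x * x ) - 6 ) == 8
stmt 2: y := 6 + z  -- replace 0 occurrence(s) of y with (6 + z)
  => ( ( x * x ) - 6 ) == 8
stmt 1: x := 1 - 3  -- replace 2 occurrence(s) of x with (1 - 3)
  => ( ( ( 1 - 3 ) * ( 1 - 3 ) ) - 6 ) == 8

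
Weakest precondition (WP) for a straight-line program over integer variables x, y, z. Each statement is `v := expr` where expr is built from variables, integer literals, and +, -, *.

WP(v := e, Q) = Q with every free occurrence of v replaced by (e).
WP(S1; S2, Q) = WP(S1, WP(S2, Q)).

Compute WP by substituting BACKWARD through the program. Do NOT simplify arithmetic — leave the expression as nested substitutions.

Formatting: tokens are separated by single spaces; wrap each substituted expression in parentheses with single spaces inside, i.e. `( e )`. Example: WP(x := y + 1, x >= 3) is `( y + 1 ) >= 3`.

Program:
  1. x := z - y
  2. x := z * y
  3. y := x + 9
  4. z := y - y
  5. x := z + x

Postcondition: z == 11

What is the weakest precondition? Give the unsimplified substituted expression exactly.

Answer: ( ( ( z * y ) + 9 ) - ( ( z * y ) + 9 ) ) == 11

Derivation:
post: z == 11
stmt 5: x := z + x  -- replace 0 occurrence(s) of x with (z + x)
  => z == 11
stmt 4: z := y - y  -- replace 1 occurrence(s) of z with (y - y)
  => ( y - y ) == 11
stmt 3: y := x + 9  -- replace 2 occurrence(s) of y with (x + 9)
  => ( ( x + 9 ) - ( x + 9 ) ) == 11
stmt 2: x := z * y  -- replace 2 occurrence(s) of x with (z * y)
  => ( ( ( z * y ) + 9 ) - ( ( z * y ) + 9 ) ) == 11
stmt 1: x := z - y  -- replace 0 occurrence(s) of x with (z - y)
  => ( ( ( z * y ) + 9 ) - ( ( z * y ) + 9 ) ) == 11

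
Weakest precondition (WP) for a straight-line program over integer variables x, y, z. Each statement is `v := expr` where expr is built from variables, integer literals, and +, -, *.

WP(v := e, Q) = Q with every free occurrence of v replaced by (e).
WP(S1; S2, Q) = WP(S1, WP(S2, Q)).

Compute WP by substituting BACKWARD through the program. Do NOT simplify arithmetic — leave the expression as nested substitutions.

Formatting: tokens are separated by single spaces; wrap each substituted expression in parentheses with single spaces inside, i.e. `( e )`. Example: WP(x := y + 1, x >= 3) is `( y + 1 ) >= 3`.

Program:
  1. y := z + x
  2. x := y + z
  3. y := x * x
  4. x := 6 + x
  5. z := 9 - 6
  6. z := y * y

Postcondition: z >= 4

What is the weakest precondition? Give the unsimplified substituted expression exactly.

Answer: ( ( ( ( z + x ) + z ) * ( ( z + x ) + z ) ) * ( ( ( z + x ) + z ) * ( ( z + x ) + z ) ) ) >= 4

Derivation:
post: z >= 4
stmt 6: z := y * y  -- replace 1 occurrence(s) of z with (y * y)
  => ( y * y ) >= 4
stmt 5: z := 9 - 6  -- replace 0 occurrence(s) of z with (9 - 6)
  => ( y * y ) >= 4
stmt 4: x := 6 + x  -- replace 0 occurrence(s) of x with (6 + x)
  => ( y * y ) >= 4
stmt 3: y := x * x  -- replace 2 occurrence(s) of y with (x * x)
  => ( ( x * x ) * ( x * x ) ) >= 4
stmt 2: x := y + z  -- replace 4 occurrence(s) of x with (y + z)
  => ( ( ( y + z ) * ( y + z ) ) * ( ( y + z ) * ( y + z ) ) ) >= 4
stmt 1: y := z + x  -- replace 4 occurrence(s) of y with (z + x)
  => ( ( ( ( z + x ) + z ) * ( ( z + x ) + z ) ) * ( ( ( z + x ) + z ) * ( ( z + x ) + z ) ) ) >= 4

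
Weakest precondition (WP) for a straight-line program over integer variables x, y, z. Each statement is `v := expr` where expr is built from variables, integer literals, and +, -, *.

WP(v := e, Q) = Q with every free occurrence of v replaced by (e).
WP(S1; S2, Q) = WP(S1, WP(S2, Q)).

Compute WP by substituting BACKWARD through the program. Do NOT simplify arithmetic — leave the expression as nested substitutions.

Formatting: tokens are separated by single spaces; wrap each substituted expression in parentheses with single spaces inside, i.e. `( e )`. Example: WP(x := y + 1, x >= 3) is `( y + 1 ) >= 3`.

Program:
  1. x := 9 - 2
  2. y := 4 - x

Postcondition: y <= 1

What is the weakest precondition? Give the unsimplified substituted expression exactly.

Answer: ( 4 - ( 9 - 2 ) ) <= 1

Derivation:
post: y <= 1
stmt 2: y := 4 - x  -- replace 1 occurrence(s) of y with (4 - x)
  => ( 4 - x ) <= 1
stmt 1: x := 9 - 2  -- replace 1 occurrence(s) of x with (9 - 2)
  => ( 4 - ( 9 - 2 ) ) <= 1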